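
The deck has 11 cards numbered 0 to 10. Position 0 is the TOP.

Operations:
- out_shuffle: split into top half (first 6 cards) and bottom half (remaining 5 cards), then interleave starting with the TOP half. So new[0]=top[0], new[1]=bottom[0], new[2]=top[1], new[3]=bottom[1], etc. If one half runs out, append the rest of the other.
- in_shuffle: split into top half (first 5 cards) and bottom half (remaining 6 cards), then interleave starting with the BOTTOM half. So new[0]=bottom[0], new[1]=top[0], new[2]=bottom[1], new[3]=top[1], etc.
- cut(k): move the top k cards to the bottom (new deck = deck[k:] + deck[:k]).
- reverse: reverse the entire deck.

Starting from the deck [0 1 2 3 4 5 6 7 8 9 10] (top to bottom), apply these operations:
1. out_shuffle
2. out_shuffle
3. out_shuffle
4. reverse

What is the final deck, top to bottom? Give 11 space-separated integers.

After op 1 (out_shuffle): [0 6 1 7 2 8 3 9 4 10 5]
After op 2 (out_shuffle): [0 3 6 9 1 4 7 10 2 5 8]
After op 3 (out_shuffle): [0 7 3 10 6 2 9 5 1 8 4]
After op 4 (reverse): [4 8 1 5 9 2 6 10 3 7 0]

Answer: 4 8 1 5 9 2 6 10 3 7 0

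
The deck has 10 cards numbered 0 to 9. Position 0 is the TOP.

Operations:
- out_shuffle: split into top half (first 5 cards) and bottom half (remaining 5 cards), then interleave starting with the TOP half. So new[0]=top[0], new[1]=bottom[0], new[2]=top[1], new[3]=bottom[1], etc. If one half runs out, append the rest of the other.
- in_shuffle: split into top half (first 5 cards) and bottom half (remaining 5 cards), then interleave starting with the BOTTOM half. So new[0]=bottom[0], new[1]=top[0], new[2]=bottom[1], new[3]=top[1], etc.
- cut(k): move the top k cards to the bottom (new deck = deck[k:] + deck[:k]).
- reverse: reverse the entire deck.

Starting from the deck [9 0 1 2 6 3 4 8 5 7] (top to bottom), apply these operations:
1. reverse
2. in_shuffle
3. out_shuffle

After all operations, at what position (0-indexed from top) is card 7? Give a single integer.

Answer: 2

Derivation:
After op 1 (reverse): [7 5 8 4 3 6 2 1 0 9]
After op 2 (in_shuffle): [6 7 2 5 1 8 0 4 9 3]
After op 3 (out_shuffle): [6 8 7 0 2 4 5 9 1 3]
Card 7 is at position 2.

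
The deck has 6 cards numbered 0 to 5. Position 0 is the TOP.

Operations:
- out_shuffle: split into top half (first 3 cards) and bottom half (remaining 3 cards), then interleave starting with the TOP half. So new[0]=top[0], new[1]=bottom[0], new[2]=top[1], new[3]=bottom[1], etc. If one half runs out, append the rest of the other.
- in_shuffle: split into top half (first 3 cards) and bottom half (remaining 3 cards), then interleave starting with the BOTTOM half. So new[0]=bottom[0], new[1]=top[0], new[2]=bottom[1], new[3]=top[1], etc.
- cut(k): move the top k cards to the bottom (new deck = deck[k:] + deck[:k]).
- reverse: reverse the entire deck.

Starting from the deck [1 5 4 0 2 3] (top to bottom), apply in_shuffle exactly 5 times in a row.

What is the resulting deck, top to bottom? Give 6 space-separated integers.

After op 1 (in_shuffle): [0 1 2 5 3 4]
After op 2 (in_shuffle): [5 0 3 1 4 2]
After op 3 (in_shuffle): [1 5 4 0 2 3]
After op 4 (in_shuffle): [0 1 2 5 3 4]
After op 5 (in_shuffle): [5 0 3 1 4 2]

Answer: 5 0 3 1 4 2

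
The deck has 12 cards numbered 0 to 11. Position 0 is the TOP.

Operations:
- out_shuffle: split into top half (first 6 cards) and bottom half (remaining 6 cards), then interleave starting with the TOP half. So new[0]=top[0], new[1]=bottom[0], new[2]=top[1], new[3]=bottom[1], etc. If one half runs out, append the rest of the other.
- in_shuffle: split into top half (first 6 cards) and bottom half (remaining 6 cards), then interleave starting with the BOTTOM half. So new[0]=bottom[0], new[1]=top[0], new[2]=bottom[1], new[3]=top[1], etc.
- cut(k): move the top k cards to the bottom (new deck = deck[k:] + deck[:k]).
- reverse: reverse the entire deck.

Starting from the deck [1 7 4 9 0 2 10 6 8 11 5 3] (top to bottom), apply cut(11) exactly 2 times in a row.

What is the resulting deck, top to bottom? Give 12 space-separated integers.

Answer: 5 3 1 7 4 9 0 2 10 6 8 11

Derivation:
After op 1 (cut(11)): [3 1 7 4 9 0 2 10 6 8 11 5]
After op 2 (cut(11)): [5 3 1 7 4 9 0 2 10 6 8 11]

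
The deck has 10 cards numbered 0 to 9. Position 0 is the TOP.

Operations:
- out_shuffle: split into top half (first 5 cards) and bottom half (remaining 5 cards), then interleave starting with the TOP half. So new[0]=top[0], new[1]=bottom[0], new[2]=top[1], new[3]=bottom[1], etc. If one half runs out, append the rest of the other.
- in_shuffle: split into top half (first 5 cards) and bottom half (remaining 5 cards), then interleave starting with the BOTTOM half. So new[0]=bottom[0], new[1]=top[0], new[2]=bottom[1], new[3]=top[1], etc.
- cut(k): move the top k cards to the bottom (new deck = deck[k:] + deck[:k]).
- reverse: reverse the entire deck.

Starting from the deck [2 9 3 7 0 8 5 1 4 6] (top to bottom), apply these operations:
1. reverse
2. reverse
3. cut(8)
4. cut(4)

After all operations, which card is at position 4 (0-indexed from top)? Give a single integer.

After op 1 (reverse): [6 4 1 5 8 0 7 3 9 2]
After op 2 (reverse): [2 9 3 7 0 8 5 1 4 6]
After op 3 (cut(8)): [4 6 2 9 3 7 0 8 5 1]
After op 4 (cut(4)): [3 7 0 8 5 1 4 6 2 9]
Position 4: card 5.

Answer: 5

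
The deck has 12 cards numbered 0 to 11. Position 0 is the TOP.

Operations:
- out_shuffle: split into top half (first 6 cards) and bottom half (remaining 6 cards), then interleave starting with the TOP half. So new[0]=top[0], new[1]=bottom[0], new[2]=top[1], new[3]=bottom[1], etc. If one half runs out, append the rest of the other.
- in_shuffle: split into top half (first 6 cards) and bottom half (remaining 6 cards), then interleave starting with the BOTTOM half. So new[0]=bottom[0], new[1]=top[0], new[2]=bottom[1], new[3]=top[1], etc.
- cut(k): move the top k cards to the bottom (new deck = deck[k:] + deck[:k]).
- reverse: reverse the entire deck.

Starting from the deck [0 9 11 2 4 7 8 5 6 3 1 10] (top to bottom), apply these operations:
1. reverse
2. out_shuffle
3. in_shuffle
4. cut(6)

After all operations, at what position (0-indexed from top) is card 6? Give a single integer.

Answer: 6

Derivation:
After op 1 (reverse): [10 1 3 6 5 8 7 4 2 11 9 0]
After op 2 (out_shuffle): [10 7 1 4 3 2 6 11 5 9 8 0]
After op 3 (in_shuffle): [6 10 11 7 5 1 9 4 8 3 0 2]
After op 4 (cut(6)): [9 4 8 3 0 2 6 10 11 7 5 1]
Card 6 is at position 6.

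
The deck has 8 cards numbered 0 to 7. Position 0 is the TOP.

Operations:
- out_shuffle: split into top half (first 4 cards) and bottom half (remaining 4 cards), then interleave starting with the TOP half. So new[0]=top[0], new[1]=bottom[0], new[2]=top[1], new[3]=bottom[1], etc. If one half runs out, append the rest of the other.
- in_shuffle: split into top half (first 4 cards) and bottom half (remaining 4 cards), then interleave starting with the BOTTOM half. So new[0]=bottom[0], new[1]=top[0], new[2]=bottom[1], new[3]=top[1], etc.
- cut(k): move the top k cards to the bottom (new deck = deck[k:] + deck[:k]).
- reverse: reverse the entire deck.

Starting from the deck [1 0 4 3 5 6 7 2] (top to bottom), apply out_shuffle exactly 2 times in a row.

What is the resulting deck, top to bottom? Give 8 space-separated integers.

Answer: 1 4 5 7 0 3 6 2

Derivation:
After op 1 (out_shuffle): [1 5 0 6 4 7 3 2]
After op 2 (out_shuffle): [1 4 5 7 0 3 6 2]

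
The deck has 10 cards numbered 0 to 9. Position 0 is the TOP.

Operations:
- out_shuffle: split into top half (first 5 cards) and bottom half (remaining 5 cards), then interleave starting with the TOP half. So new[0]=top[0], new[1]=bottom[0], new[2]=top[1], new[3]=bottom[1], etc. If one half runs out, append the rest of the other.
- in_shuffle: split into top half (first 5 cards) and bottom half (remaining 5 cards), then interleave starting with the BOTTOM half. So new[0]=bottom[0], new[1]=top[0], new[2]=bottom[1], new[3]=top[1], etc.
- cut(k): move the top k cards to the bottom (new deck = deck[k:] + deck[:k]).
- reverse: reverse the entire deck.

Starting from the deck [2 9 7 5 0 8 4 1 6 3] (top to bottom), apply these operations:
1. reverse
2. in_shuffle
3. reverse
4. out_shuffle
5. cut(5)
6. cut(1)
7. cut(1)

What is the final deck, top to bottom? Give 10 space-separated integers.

Answer: 3 1 0 8 7 2 6 4 5 9

Derivation:
After op 1 (reverse): [3 6 1 4 8 0 5 7 9 2]
After op 2 (in_shuffle): [0 3 5 6 7 1 9 4 2 8]
After op 3 (reverse): [8 2 4 9 1 7 6 5 3 0]
After op 4 (out_shuffle): [8 7 2 6 4 5 9 3 1 0]
After op 5 (cut(5)): [5 9 3 1 0 8 7 2 6 4]
After op 6 (cut(1)): [9 3 1 0 8 7 2 6 4 5]
After op 7 (cut(1)): [3 1 0 8 7 2 6 4 5 9]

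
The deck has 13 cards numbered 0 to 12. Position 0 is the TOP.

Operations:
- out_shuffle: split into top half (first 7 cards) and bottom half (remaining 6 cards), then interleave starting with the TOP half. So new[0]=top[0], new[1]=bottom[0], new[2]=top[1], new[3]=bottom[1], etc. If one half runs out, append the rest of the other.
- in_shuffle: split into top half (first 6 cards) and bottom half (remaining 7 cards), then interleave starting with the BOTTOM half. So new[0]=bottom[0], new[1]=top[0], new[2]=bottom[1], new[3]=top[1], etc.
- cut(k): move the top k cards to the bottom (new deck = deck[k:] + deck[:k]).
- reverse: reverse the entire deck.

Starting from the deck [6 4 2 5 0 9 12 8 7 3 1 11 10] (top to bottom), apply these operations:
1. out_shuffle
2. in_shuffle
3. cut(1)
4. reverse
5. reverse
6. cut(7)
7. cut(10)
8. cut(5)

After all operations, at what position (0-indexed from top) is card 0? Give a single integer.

After op 1 (out_shuffle): [6 8 4 7 2 3 5 1 0 11 9 10 12]
After op 2 (in_shuffle): [5 6 1 8 0 4 11 7 9 2 10 3 12]
After op 3 (cut(1)): [6 1 8 0 4 11 7 9 2 10 3 12 5]
After op 4 (reverse): [5 12 3 10 2 9 7 11 4 0 8 1 6]
After op 5 (reverse): [6 1 8 0 4 11 7 9 2 10 3 12 5]
After op 6 (cut(7)): [9 2 10 3 12 5 6 1 8 0 4 11 7]
After op 7 (cut(10)): [4 11 7 9 2 10 3 12 5 6 1 8 0]
After op 8 (cut(5)): [10 3 12 5 6 1 8 0 4 11 7 9 2]
Card 0 is at position 7.

Answer: 7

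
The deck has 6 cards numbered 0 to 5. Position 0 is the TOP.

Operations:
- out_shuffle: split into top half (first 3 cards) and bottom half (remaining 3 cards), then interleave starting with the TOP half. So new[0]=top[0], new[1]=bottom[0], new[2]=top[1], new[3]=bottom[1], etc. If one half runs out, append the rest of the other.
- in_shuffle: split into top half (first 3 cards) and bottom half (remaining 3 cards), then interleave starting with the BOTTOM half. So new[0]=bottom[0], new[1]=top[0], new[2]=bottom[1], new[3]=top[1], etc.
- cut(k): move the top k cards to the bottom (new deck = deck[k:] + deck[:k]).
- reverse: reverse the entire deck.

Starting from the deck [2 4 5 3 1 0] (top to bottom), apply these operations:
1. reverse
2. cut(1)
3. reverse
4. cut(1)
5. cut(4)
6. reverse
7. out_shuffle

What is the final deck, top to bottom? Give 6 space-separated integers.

After op 1 (reverse): [0 1 3 5 4 2]
After op 2 (cut(1)): [1 3 5 4 2 0]
After op 3 (reverse): [0 2 4 5 3 1]
After op 4 (cut(1)): [2 4 5 3 1 0]
After op 5 (cut(4)): [1 0 2 4 5 3]
After op 6 (reverse): [3 5 4 2 0 1]
After op 7 (out_shuffle): [3 2 5 0 4 1]

Answer: 3 2 5 0 4 1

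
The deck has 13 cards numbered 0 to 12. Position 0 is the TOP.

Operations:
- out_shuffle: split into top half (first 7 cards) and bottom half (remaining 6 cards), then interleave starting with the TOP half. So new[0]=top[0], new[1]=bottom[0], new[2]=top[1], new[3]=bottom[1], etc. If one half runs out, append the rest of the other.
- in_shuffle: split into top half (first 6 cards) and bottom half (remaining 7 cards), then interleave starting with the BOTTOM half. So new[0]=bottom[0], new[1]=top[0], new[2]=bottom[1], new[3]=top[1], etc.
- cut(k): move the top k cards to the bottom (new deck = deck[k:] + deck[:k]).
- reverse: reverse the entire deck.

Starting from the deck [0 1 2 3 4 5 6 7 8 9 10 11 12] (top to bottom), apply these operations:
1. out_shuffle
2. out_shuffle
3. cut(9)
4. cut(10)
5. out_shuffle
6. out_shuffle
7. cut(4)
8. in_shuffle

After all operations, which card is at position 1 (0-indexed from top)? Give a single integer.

After op 1 (out_shuffle): [0 7 1 8 2 9 3 10 4 11 5 12 6]
After op 2 (out_shuffle): [0 10 7 4 1 11 8 5 2 12 9 6 3]
After op 3 (cut(9)): [12 9 6 3 0 10 7 4 1 11 8 5 2]
After op 4 (cut(10)): [8 5 2 12 9 6 3 0 10 7 4 1 11]
After op 5 (out_shuffle): [8 0 5 10 2 7 12 4 9 1 6 11 3]
After op 6 (out_shuffle): [8 4 0 9 5 1 10 6 2 11 7 3 12]
After op 7 (cut(4)): [5 1 10 6 2 11 7 3 12 8 4 0 9]
After op 8 (in_shuffle): [7 5 3 1 12 10 8 6 4 2 0 11 9]
Position 1: card 5.

Answer: 5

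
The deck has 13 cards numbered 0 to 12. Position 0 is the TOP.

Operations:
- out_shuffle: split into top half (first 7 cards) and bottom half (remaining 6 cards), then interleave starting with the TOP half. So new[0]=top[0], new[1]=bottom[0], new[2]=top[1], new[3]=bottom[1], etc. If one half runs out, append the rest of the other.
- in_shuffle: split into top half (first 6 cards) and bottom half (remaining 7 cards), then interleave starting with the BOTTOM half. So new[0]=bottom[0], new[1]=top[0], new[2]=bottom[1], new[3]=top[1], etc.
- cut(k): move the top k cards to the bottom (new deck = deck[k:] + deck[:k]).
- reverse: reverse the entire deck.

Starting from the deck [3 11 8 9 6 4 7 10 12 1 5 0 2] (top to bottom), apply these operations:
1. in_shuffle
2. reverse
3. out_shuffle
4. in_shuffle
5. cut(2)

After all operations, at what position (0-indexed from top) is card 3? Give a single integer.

Answer: 4

Derivation:
After op 1 (in_shuffle): [7 3 10 11 12 8 1 9 5 6 0 4 2]
After op 2 (reverse): [2 4 0 6 5 9 1 8 12 11 10 3 7]
After op 3 (out_shuffle): [2 8 4 12 0 11 6 10 5 3 9 7 1]
After op 4 (in_shuffle): [6 2 10 8 5 4 3 12 9 0 7 11 1]
After op 5 (cut(2)): [10 8 5 4 3 12 9 0 7 11 1 6 2]
Card 3 is at position 4.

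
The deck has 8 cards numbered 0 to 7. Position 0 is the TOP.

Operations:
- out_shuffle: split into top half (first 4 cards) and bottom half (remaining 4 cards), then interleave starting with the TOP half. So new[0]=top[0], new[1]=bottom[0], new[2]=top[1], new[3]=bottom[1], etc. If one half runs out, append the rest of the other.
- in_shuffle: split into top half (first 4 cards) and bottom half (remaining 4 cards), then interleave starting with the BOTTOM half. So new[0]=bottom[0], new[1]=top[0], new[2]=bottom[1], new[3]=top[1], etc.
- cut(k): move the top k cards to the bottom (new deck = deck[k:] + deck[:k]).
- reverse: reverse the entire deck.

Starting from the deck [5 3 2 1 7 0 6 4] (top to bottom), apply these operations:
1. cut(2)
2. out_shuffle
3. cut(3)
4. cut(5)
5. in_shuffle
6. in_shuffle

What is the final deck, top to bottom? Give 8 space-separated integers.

Answer: 0 7 1 2 3 5 4 6

Derivation:
After op 1 (cut(2)): [2 1 7 0 6 4 5 3]
After op 2 (out_shuffle): [2 6 1 4 7 5 0 3]
After op 3 (cut(3)): [4 7 5 0 3 2 6 1]
After op 4 (cut(5)): [2 6 1 4 7 5 0 3]
After op 5 (in_shuffle): [7 2 5 6 0 1 3 4]
After op 6 (in_shuffle): [0 7 1 2 3 5 4 6]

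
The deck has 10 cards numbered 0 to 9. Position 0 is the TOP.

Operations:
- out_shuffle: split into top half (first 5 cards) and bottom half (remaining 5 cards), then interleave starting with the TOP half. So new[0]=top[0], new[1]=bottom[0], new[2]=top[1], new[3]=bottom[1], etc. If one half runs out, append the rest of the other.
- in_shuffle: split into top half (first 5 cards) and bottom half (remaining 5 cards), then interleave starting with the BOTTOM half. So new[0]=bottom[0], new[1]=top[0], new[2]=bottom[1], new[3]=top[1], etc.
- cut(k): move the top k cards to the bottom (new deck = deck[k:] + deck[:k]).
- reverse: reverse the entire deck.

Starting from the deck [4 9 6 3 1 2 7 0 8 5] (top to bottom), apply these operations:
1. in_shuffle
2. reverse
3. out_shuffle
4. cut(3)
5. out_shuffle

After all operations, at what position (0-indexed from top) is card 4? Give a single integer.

After op 1 (in_shuffle): [2 4 7 9 0 6 8 3 5 1]
After op 2 (reverse): [1 5 3 8 6 0 9 7 4 2]
After op 3 (out_shuffle): [1 0 5 9 3 7 8 4 6 2]
After op 4 (cut(3)): [9 3 7 8 4 6 2 1 0 5]
After op 5 (out_shuffle): [9 6 3 2 7 1 8 0 4 5]
Card 4 is at position 8.

Answer: 8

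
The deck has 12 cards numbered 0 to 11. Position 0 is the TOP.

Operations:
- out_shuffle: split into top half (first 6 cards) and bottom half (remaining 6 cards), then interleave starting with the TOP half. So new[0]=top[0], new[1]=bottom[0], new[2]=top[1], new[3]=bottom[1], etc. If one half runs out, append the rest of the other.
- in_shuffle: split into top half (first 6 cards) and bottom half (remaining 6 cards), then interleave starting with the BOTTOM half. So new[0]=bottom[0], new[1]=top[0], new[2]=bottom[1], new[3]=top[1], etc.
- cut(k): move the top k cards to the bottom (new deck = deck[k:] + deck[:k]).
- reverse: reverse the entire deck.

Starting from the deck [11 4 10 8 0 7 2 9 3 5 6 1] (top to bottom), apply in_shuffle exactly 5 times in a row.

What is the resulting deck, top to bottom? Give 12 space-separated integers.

Answer: 6 3 2 0 10 11 1 5 9 7 8 4

Derivation:
After op 1 (in_shuffle): [2 11 9 4 3 10 5 8 6 0 1 7]
After op 2 (in_shuffle): [5 2 8 11 6 9 0 4 1 3 7 10]
After op 3 (in_shuffle): [0 5 4 2 1 8 3 11 7 6 10 9]
After op 4 (in_shuffle): [3 0 11 5 7 4 6 2 10 1 9 8]
After op 5 (in_shuffle): [6 3 2 0 10 11 1 5 9 7 8 4]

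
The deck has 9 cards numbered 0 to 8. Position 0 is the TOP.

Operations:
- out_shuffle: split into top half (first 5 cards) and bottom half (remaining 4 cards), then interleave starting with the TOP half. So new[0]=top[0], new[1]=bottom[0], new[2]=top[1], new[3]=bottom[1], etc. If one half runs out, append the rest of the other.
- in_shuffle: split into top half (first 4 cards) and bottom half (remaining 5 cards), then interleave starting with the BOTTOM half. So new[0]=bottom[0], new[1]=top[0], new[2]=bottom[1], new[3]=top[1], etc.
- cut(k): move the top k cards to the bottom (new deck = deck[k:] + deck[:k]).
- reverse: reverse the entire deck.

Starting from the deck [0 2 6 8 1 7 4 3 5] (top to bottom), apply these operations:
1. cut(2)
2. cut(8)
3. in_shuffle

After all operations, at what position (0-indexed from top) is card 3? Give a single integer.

Answer: 4

Derivation:
After op 1 (cut(2)): [6 8 1 7 4 3 5 0 2]
After op 2 (cut(8)): [2 6 8 1 7 4 3 5 0]
After op 3 (in_shuffle): [7 2 4 6 3 8 5 1 0]
Card 3 is at position 4.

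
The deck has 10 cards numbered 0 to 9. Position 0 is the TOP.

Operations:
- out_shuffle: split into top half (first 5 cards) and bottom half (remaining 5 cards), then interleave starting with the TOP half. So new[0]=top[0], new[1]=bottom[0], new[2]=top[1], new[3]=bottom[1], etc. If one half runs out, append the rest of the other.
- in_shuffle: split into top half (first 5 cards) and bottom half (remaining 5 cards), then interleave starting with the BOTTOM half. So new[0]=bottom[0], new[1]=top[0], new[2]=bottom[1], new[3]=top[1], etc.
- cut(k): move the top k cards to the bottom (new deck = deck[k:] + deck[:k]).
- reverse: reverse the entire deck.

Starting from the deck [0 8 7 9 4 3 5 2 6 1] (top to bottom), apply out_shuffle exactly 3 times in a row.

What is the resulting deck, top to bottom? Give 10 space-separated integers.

Answer: 0 6 2 5 3 4 9 7 8 1

Derivation:
After op 1 (out_shuffle): [0 3 8 5 7 2 9 6 4 1]
After op 2 (out_shuffle): [0 2 3 9 8 6 5 4 7 1]
After op 3 (out_shuffle): [0 6 2 5 3 4 9 7 8 1]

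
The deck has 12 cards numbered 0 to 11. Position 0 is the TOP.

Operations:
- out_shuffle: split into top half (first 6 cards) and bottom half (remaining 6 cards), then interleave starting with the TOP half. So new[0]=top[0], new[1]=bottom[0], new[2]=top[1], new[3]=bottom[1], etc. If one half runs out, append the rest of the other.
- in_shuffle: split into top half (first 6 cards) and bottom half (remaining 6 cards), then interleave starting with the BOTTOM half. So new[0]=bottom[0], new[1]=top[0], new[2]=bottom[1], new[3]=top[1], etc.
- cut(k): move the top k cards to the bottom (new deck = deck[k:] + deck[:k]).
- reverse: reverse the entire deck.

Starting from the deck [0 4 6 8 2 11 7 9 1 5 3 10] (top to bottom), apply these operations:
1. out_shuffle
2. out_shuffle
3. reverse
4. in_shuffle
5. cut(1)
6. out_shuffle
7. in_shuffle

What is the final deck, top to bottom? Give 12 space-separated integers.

After op 1 (out_shuffle): [0 7 4 9 6 1 8 5 2 3 11 10]
After op 2 (out_shuffle): [0 8 7 5 4 2 9 3 6 11 1 10]
After op 3 (reverse): [10 1 11 6 3 9 2 4 5 7 8 0]
After op 4 (in_shuffle): [2 10 4 1 5 11 7 6 8 3 0 9]
After op 5 (cut(1)): [10 4 1 5 11 7 6 8 3 0 9 2]
After op 6 (out_shuffle): [10 6 4 8 1 3 5 0 11 9 7 2]
After op 7 (in_shuffle): [5 10 0 6 11 4 9 8 7 1 2 3]

Answer: 5 10 0 6 11 4 9 8 7 1 2 3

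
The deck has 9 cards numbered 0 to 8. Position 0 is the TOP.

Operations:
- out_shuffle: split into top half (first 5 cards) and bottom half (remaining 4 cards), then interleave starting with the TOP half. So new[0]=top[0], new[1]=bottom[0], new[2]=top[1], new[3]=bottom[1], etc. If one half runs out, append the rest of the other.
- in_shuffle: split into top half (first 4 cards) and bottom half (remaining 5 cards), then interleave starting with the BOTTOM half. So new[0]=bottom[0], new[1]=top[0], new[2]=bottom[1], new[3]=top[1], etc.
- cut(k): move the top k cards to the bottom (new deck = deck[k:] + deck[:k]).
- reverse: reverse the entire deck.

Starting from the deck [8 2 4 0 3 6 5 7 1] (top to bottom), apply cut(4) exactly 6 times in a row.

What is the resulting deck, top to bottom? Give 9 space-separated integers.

Answer: 5 7 1 8 2 4 0 3 6

Derivation:
After op 1 (cut(4)): [3 6 5 7 1 8 2 4 0]
After op 2 (cut(4)): [1 8 2 4 0 3 6 5 7]
After op 3 (cut(4)): [0 3 6 5 7 1 8 2 4]
After op 4 (cut(4)): [7 1 8 2 4 0 3 6 5]
After op 5 (cut(4)): [4 0 3 6 5 7 1 8 2]
After op 6 (cut(4)): [5 7 1 8 2 4 0 3 6]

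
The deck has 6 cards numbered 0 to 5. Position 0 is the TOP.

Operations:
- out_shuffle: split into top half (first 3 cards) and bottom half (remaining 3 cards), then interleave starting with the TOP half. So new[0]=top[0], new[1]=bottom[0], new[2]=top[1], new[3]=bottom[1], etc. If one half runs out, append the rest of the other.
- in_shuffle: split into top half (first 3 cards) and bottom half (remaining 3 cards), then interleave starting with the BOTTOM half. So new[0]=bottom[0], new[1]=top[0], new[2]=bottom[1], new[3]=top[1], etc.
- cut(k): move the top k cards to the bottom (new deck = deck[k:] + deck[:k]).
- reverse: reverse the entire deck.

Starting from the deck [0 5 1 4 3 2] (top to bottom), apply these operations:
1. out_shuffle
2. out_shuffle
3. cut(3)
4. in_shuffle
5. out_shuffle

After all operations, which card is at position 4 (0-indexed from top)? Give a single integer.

After op 1 (out_shuffle): [0 4 5 3 1 2]
After op 2 (out_shuffle): [0 3 4 1 5 2]
After op 3 (cut(3)): [1 5 2 0 3 4]
After op 4 (in_shuffle): [0 1 3 5 4 2]
After op 5 (out_shuffle): [0 5 1 4 3 2]
Position 4: card 3.

Answer: 3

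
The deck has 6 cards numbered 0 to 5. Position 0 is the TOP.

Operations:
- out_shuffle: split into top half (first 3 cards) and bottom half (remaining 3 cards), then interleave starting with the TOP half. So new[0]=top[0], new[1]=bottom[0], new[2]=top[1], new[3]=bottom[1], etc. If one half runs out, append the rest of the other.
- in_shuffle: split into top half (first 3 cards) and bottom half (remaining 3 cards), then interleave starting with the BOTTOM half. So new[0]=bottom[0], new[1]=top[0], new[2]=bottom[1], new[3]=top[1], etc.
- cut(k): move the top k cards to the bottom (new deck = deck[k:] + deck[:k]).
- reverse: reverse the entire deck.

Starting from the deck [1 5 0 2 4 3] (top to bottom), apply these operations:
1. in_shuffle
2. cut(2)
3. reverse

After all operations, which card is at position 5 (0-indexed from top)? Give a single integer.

Answer: 4

Derivation:
After op 1 (in_shuffle): [2 1 4 5 3 0]
After op 2 (cut(2)): [4 5 3 0 2 1]
After op 3 (reverse): [1 2 0 3 5 4]
Position 5: card 4.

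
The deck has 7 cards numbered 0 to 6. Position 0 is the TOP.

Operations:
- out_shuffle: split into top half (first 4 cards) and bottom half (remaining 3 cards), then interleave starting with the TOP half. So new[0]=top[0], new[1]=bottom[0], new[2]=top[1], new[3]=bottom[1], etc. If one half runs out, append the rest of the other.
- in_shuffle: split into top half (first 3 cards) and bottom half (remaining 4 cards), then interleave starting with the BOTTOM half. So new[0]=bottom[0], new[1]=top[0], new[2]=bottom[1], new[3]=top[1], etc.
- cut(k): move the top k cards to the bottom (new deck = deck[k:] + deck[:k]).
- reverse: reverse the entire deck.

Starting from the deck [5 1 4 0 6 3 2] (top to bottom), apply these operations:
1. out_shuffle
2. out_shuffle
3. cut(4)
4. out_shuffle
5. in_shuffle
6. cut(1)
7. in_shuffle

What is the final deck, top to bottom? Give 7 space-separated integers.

Answer: 2 1 0 3 5 4 6

Derivation:
After op 1 (out_shuffle): [5 6 1 3 4 2 0]
After op 2 (out_shuffle): [5 4 6 2 1 0 3]
After op 3 (cut(4)): [1 0 3 5 4 6 2]
After op 4 (out_shuffle): [1 4 0 6 3 2 5]
After op 5 (in_shuffle): [6 1 3 4 2 0 5]
After op 6 (cut(1)): [1 3 4 2 0 5 6]
After op 7 (in_shuffle): [2 1 0 3 5 4 6]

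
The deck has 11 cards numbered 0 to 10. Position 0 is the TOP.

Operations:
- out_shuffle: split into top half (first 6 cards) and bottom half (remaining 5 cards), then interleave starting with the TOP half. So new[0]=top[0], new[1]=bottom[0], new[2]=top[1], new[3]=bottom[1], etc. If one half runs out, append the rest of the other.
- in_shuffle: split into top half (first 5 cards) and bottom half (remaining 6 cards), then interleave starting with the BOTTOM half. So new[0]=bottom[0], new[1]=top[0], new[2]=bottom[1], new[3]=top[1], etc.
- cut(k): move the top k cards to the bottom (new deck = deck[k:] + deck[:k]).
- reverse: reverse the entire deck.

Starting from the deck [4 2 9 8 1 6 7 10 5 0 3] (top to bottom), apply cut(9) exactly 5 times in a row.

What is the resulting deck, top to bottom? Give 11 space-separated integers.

After op 1 (cut(9)): [0 3 4 2 9 8 1 6 7 10 5]
After op 2 (cut(9)): [10 5 0 3 4 2 9 8 1 6 7]
After op 3 (cut(9)): [6 7 10 5 0 3 4 2 9 8 1]
After op 4 (cut(9)): [8 1 6 7 10 5 0 3 4 2 9]
After op 5 (cut(9)): [2 9 8 1 6 7 10 5 0 3 4]

Answer: 2 9 8 1 6 7 10 5 0 3 4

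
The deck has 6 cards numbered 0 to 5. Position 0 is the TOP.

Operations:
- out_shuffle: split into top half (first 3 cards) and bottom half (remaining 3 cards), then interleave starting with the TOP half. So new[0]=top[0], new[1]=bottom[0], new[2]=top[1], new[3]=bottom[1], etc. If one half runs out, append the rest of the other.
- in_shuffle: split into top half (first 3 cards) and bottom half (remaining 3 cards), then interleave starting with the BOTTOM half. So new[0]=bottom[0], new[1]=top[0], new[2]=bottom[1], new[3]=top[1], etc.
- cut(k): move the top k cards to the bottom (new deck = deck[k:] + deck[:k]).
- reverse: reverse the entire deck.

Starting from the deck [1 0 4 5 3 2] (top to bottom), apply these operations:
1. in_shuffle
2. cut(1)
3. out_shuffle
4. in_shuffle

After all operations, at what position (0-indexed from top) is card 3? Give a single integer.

Answer: 5

Derivation:
After op 1 (in_shuffle): [5 1 3 0 2 4]
After op 2 (cut(1)): [1 3 0 2 4 5]
After op 3 (out_shuffle): [1 2 3 4 0 5]
After op 4 (in_shuffle): [4 1 0 2 5 3]
Card 3 is at position 5.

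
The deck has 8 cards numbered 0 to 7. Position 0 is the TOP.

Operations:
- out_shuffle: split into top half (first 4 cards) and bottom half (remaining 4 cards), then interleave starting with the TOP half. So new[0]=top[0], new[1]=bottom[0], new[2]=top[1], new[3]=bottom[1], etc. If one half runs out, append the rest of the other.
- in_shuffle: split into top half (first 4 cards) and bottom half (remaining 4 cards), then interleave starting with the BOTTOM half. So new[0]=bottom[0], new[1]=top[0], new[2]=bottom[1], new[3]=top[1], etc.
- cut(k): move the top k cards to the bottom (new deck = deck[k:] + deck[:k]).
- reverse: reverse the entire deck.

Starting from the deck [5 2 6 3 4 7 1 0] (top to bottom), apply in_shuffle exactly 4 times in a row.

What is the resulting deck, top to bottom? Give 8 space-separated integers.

Answer: 3 0 6 1 2 7 5 4

Derivation:
After op 1 (in_shuffle): [4 5 7 2 1 6 0 3]
After op 2 (in_shuffle): [1 4 6 5 0 7 3 2]
After op 3 (in_shuffle): [0 1 7 4 3 6 2 5]
After op 4 (in_shuffle): [3 0 6 1 2 7 5 4]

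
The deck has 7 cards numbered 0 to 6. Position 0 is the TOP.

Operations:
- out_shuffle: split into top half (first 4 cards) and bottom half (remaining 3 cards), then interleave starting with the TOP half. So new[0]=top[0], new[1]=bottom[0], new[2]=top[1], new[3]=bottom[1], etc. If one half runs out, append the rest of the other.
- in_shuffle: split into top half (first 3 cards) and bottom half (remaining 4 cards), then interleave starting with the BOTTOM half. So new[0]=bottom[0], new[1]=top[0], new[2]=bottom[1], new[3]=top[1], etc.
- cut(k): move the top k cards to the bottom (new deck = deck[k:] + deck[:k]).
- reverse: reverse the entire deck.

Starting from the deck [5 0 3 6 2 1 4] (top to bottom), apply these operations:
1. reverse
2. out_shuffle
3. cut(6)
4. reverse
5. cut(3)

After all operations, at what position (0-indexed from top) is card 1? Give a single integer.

After op 1 (reverse): [4 1 2 6 3 0 5]
After op 2 (out_shuffle): [4 3 1 0 2 5 6]
After op 3 (cut(6)): [6 4 3 1 0 2 5]
After op 4 (reverse): [5 2 0 1 3 4 6]
After op 5 (cut(3)): [1 3 4 6 5 2 0]
Card 1 is at position 0.

Answer: 0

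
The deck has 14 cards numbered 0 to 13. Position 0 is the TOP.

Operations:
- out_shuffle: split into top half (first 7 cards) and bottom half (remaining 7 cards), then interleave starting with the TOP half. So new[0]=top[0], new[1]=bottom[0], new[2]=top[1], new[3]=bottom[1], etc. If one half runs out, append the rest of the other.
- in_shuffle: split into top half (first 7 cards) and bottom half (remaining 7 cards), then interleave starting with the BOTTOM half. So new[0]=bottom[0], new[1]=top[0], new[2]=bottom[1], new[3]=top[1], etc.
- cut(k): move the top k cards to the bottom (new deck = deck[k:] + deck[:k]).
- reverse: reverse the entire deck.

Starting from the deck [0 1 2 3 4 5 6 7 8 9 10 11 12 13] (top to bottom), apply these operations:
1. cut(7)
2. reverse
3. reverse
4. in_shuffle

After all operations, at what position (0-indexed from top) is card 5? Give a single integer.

After op 1 (cut(7)): [7 8 9 10 11 12 13 0 1 2 3 4 5 6]
After op 2 (reverse): [6 5 4 3 2 1 0 13 12 11 10 9 8 7]
After op 3 (reverse): [7 8 9 10 11 12 13 0 1 2 3 4 5 6]
After op 4 (in_shuffle): [0 7 1 8 2 9 3 10 4 11 5 12 6 13]
Card 5 is at position 10.

Answer: 10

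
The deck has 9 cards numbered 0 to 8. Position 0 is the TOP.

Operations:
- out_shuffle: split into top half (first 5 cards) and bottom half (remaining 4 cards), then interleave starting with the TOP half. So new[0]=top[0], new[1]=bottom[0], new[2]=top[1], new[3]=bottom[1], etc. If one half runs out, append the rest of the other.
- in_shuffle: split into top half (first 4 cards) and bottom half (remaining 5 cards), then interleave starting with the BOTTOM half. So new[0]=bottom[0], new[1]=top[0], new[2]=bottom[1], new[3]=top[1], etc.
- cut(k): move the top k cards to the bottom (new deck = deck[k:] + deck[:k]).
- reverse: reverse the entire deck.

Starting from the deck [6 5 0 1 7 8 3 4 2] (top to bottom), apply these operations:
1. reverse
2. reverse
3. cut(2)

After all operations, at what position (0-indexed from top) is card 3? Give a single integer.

Answer: 4

Derivation:
After op 1 (reverse): [2 4 3 8 7 1 0 5 6]
After op 2 (reverse): [6 5 0 1 7 8 3 4 2]
After op 3 (cut(2)): [0 1 7 8 3 4 2 6 5]
Card 3 is at position 4.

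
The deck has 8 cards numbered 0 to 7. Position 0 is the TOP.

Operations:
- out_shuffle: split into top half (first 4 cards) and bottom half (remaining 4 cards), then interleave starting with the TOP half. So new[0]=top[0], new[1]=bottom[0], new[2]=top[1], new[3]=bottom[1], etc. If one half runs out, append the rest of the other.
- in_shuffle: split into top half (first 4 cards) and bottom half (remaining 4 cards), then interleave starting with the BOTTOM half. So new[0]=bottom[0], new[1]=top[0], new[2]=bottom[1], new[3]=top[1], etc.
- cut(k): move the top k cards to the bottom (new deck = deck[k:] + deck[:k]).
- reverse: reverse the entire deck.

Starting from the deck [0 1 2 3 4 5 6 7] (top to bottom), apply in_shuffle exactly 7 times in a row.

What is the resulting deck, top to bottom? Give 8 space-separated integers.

Answer: 4 0 5 1 6 2 7 3

Derivation:
After op 1 (in_shuffle): [4 0 5 1 6 2 7 3]
After op 2 (in_shuffle): [6 4 2 0 7 5 3 1]
After op 3 (in_shuffle): [7 6 5 4 3 2 1 0]
After op 4 (in_shuffle): [3 7 2 6 1 5 0 4]
After op 5 (in_shuffle): [1 3 5 7 0 2 4 6]
After op 6 (in_shuffle): [0 1 2 3 4 5 6 7]
After op 7 (in_shuffle): [4 0 5 1 6 2 7 3]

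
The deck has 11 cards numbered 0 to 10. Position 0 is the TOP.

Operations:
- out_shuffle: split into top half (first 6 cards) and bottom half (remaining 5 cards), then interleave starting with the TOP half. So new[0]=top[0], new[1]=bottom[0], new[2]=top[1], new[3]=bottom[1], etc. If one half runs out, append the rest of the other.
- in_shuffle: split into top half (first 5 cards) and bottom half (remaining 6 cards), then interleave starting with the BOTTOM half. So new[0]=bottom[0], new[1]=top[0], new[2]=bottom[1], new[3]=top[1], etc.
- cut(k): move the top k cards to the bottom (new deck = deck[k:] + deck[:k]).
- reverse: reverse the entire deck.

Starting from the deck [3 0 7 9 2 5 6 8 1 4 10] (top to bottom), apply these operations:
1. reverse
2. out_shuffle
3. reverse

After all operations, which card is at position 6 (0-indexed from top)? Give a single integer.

Answer: 1

Derivation:
After op 1 (reverse): [10 4 1 8 6 5 2 9 7 0 3]
After op 2 (out_shuffle): [10 2 4 9 1 7 8 0 6 3 5]
After op 3 (reverse): [5 3 6 0 8 7 1 9 4 2 10]
Position 6: card 1.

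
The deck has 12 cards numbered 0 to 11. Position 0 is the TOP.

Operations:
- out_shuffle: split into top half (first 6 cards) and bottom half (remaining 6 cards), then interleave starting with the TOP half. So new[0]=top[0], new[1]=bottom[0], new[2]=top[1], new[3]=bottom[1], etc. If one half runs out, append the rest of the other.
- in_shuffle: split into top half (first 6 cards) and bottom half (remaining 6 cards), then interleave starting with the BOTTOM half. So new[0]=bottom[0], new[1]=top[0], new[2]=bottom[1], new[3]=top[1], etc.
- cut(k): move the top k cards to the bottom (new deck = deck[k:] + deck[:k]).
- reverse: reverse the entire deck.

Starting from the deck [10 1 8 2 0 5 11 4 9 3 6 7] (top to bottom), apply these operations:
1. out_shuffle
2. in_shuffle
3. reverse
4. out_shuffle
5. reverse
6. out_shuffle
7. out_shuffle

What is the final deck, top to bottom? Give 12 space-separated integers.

After op 1 (out_shuffle): [10 11 1 4 8 9 2 3 0 6 5 7]
After op 2 (in_shuffle): [2 10 3 11 0 1 6 4 5 8 7 9]
After op 3 (reverse): [9 7 8 5 4 6 1 0 11 3 10 2]
After op 4 (out_shuffle): [9 1 7 0 8 11 5 3 4 10 6 2]
After op 5 (reverse): [2 6 10 4 3 5 11 8 0 7 1 9]
After op 6 (out_shuffle): [2 11 6 8 10 0 4 7 3 1 5 9]
After op 7 (out_shuffle): [2 4 11 7 6 3 8 1 10 5 0 9]

Answer: 2 4 11 7 6 3 8 1 10 5 0 9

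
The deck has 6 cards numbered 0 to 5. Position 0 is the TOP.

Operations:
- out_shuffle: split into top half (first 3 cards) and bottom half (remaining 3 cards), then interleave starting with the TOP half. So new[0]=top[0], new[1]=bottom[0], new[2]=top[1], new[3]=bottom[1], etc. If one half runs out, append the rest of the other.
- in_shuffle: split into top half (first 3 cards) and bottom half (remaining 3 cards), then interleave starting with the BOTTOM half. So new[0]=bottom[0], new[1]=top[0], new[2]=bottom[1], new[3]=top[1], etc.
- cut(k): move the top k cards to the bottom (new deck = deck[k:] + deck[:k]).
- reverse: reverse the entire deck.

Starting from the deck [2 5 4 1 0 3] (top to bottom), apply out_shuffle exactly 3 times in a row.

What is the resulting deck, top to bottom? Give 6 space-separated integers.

Answer: 2 4 0 5 1 3

Derivation:
After op 1 (out_shuffle): [2 1 5 0 4 3]
After op 2 (out_shuffle): [2 0 1 4 5 3]
After op 3 (out_shuffle): [2 4 0 5 1 3]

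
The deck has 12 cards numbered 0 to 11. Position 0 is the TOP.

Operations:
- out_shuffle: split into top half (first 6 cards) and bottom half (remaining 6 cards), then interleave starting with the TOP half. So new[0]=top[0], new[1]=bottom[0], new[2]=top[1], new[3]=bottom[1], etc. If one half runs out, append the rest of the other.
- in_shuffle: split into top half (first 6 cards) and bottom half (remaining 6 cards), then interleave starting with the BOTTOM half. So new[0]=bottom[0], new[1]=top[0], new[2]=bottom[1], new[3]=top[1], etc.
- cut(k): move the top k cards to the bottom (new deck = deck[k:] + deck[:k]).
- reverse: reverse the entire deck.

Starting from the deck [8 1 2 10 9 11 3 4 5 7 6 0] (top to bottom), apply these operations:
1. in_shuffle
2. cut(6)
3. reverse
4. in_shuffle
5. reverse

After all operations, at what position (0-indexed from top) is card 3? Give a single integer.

After op 1 (in_shuffle): [3 8 4 1 5 2 7 10 6 9 0 11]
After op 2 (cut(6)): [7 10 6 9 0 11 3 8 4 1 5 2]
After op 3 (reverse): [2 5 1 4 8 3 11 0 9 6 10 7]
After op 4 (in_shuffle): [11 2 0 5 9 1 6 4 10 8 7 3]
After op 5 (reverse): [3 7 8 10 4 6 1 9 5 0 2 11]
Card 3 is at position 0.

Answer: 0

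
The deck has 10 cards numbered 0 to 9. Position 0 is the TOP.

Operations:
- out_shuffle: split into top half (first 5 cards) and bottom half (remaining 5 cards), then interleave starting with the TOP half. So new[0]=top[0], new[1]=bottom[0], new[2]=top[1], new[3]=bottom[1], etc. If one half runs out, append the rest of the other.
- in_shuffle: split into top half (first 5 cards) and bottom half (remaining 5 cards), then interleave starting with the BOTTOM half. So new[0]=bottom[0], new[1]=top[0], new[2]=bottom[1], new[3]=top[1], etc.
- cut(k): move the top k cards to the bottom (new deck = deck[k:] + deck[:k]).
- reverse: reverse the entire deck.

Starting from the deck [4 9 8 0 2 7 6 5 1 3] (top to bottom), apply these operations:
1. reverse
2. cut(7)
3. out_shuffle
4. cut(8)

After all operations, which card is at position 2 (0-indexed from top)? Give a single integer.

After op 1 (reverse): [3 1 5 6 7 2 0 8 9 4]
After op 2 (cut(7)): [8 9 4 3 1 5 6 7 2 0]
After op 3 (out_shuffle): [8 5 9 6 4 7 3 2 1 0]
After op 4 (cut(8)): [1 0 8 5 9 6 4 7 3 2]
Position 2: card 8.

Answer: 8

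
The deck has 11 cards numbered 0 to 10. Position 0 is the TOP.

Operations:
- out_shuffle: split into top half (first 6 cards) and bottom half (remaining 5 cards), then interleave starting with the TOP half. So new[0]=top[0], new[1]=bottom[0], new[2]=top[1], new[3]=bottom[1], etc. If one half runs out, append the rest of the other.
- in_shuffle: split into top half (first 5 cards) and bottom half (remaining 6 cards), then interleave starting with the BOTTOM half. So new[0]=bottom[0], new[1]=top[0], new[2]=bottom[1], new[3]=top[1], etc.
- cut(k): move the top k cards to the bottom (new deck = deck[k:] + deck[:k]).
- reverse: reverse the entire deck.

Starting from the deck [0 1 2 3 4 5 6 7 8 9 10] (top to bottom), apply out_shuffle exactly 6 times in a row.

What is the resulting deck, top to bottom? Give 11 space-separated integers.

After op 1 (out_shuffle): [0 6 1 7 2 8 3 9 4 10 5]
After op 2 (out_shuffle): [0 3 6 9 1 4 7 10 2 5 8]
After op 3 (out_shuffle): [0 7 3 10 6 2 9 5 1 8 4]
After op 4 (out_shuffle): [0 9 7 5 3 1 10 8 6 4 2]
After op 5 (out_shuffle): [0 10 9 8 7 6 5 4 3 2 1]
After op 6 (out_shuffle): [0 5 10 4 9 3 8 2 7 1 6]

Answer: 0 5 10 4 9 3 8 2 7 1 6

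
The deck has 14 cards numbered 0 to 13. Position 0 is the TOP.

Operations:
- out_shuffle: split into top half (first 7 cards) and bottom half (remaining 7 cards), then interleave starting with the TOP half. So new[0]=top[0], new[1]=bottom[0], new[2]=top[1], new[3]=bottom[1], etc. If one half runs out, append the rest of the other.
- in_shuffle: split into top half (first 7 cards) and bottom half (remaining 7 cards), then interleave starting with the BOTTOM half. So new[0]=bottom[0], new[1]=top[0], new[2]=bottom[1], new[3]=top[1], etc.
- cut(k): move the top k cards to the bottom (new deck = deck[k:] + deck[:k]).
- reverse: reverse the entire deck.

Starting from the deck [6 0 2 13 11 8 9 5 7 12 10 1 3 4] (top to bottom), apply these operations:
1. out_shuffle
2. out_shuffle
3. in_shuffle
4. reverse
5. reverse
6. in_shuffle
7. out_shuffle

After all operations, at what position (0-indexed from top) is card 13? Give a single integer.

Answer: 12

Derivation:
After op 1 (out_shuffle): [6 5 0 7 2 12 13 10 11 1 8 3 9 4]
After op 2 (out_shuffle): [6 10 5 11 0 1 7 8 2 3 12 9 13 4]
After op 3 (in_shuffle): [8 6 2 10 3 5 12 11 9 0 13 1 4 7]
After op 4 (reverse): [7 4 1 13 0 9 11 12 5 3 10 2 6 8]
After op 5 (reverse): [8 6 2 10 3 5 12 11 9 0 13 1 4 7]
After op 6 (in_shuffle): [11 8 9 6 0 2 13 10 1 3 4 5 7 12]
After op 7 (out_shuffle): [11 10 8 1 9 3 6 4 0 5 2 7 13 12]
Card 13 is at position 12.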